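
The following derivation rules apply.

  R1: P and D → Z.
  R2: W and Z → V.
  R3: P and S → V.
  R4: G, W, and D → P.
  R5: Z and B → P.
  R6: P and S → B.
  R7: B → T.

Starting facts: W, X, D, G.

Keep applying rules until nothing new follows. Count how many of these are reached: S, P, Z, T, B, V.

G, W, and D hold, so P follows (R4).
From P and D, R1 gives Z.
From W and Z, R2 gives V.
No rule produces S, and it is not given.
P: reached.
Z: reached.
T would need B (R7), but B is never established.
B would need P and S (R6), but S is never established.
V: reached.
Reached: P, Z, and V — 3 of the 6.

3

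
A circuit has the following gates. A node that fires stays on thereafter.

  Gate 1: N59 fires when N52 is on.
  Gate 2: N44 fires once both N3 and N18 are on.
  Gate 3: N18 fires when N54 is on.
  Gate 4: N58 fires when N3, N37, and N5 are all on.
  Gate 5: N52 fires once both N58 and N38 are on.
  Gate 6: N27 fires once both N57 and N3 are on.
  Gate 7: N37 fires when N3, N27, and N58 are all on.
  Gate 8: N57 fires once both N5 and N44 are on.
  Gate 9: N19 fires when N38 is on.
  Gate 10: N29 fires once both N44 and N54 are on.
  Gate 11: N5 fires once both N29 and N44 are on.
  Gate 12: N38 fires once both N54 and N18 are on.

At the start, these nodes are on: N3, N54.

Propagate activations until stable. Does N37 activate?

No

N37 would need N3, N27, and N58 (Gate 7), but N58 never turns on.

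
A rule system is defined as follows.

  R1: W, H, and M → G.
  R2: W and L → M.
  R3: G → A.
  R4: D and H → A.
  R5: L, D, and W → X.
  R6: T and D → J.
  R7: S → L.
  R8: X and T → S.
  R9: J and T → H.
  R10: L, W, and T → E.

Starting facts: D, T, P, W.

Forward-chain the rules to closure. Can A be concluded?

T and D hold, so J follows (R6).
J and T hold, so H follows (R9).
D and H hold, so A follows (R4).

Yes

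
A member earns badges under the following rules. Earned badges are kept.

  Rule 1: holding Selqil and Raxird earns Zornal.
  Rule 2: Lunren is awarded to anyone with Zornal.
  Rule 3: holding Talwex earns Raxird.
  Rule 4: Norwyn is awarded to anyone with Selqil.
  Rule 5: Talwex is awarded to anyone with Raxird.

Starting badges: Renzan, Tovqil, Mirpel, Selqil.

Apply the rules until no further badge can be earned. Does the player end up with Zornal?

Zornal would need Selqil and Raxird (Rule 1), but Raxird is never earned.

No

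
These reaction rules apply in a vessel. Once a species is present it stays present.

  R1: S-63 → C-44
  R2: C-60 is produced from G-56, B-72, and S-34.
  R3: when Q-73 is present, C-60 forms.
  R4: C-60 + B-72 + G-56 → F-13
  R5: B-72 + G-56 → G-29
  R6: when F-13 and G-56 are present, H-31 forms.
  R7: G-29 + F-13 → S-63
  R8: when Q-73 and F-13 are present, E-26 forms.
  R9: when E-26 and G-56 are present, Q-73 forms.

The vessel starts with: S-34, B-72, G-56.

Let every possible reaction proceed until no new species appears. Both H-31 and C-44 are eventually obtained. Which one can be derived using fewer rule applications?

H-31: G-56, B-72, and S-34 present → C-60 forms (R2). C-60, B-72, and G-56 present → F-13 forms (R4). F-13 and G-56 present → H-31 forms (R6). [3 rule applications]
C-44: B-72 and G-56 present → G-29 forms (R5). G-56, B-72, and S-34 present → C-60 forms (R2). C-60, B-72, and G-56 present → F-13 forms (R4). G-29 and F-13 present → S-63 forms (R7). S-63 present → C-44 forms (R1). [5 rule applications]
H-31 needs fewer.

H-31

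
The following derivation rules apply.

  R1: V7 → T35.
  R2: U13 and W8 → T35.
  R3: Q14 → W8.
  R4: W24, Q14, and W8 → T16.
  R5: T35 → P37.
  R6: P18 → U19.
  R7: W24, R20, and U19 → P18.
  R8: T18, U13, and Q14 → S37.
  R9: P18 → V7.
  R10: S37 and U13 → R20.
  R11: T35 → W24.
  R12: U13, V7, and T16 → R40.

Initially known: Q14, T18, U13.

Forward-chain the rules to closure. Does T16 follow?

Q14 holds, so W8 follows (R3).
From U13 and W8, R2 gives T35.
From T35, R11 gives W24.
W24, Q14, and W8 hold, so T16 follows (R4).

Yes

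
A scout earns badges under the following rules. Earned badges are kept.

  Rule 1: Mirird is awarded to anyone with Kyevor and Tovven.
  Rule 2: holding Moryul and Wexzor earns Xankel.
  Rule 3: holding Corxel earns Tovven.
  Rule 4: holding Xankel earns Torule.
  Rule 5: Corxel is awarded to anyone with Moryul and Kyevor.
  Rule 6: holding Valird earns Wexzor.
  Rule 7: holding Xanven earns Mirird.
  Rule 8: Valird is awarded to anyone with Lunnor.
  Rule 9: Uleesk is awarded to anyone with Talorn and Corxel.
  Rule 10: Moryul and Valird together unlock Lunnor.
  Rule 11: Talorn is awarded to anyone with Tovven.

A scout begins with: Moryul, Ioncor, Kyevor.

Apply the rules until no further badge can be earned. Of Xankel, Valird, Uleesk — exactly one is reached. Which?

Uleesk

With Moryul and Kyevor, Corxel is earned (Rule 5).
With Corxel, Tovven is earned (Rule 3).
With Tovven, Talorn is earned (Rule 11).
With Talorn and Corxel, Uleesk is earned (Rule 9).
Valird would need Lunnor (Rule 8), but Lunnor is never earned. Xankel would need Moryul and Wexzor (Rule 2), but Wexzor is never earned.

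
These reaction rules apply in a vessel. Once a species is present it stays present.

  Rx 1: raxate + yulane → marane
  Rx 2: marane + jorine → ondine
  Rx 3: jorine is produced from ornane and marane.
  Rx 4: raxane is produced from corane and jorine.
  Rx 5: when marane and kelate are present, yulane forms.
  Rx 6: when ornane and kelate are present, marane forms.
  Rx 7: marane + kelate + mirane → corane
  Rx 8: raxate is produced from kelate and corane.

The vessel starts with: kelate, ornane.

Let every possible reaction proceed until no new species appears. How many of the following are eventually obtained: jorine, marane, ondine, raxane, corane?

3

ornane and kelate present → marane forms (Rx 6).
ornane and marane present → jorine forms (Rx 3).
marane and jorine present → ondine forms (Rx 2).
jorine: reached.
marane: reached.
ondine: reached.
raxane would need corane and jorine (Rx 4), but corane never forms.
corane would need marane, kelate, and mirane (Rx 7), but mirane never forms.
Reached: jorine, marane, and ondine — 3 of the 5.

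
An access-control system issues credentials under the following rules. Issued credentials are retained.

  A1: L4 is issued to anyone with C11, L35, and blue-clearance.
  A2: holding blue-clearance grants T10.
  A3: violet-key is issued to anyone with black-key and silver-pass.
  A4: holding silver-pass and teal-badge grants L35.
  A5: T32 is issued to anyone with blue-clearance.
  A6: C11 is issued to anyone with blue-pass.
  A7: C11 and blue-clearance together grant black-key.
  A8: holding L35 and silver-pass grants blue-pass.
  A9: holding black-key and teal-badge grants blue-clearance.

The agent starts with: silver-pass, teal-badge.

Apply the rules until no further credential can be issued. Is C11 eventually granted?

Holding silver-pass and teal-badge grants L35 (A4).
Holding L35 and silver-pass grants blue-pass (A8).
Holding blue-pass grants C11 (A6).

Yes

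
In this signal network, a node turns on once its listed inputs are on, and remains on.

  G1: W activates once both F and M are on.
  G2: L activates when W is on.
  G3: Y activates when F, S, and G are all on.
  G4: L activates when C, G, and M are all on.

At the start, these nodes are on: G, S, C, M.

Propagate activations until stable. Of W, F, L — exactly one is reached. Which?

C, G, and M are on, so L activates (G4).
W would need F and M (G1), but F never turns on. No rule produces F, and it is not given.

L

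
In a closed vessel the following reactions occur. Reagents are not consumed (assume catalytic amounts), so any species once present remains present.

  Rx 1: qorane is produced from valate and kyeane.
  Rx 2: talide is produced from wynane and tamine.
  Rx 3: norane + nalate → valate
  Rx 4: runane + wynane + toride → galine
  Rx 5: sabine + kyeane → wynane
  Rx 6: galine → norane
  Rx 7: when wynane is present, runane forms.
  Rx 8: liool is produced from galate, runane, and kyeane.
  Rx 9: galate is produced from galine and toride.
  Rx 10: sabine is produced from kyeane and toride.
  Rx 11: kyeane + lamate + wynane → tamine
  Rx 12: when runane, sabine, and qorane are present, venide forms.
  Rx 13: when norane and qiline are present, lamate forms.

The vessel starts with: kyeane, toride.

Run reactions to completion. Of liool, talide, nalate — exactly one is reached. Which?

liool

kyeane and toride present → sabine forms (Rx 10).
sabine and kyeane present → wynane forms (Rx 5).
wynane present → runane forms (Rx 7).
runane, wynane, and toride present → galine forms (Rx 4).
galine and toride present → galate forms (Rx 9).
galate, runane, and kyeane present → liool forms (Rx 8).
talide would need wynane and tamine (Rx 2), but tamine never forms. No rule produces nalate, and it is not given.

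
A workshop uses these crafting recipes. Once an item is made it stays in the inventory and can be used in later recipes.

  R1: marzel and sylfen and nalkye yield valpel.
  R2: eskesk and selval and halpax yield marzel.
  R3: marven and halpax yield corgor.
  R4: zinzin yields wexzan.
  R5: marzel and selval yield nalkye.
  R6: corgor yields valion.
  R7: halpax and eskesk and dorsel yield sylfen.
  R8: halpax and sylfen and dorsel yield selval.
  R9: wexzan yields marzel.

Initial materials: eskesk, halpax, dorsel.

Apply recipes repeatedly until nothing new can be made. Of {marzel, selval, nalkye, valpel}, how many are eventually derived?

Using R7, halpax, eskesk, and dorsel make sylfen.
Using R8, halpax, sylfen, and dorsel make selval.
Using R2, eskesk, selval, and halpax make marzel.
marzel and selval → nalkye (R5).
Using R1, marzel, sylfen, and nalkye make valpel.
marzel: reached.
selval: reached.
nalkye: reached.
valpel: reached.
All 4 are reached.

4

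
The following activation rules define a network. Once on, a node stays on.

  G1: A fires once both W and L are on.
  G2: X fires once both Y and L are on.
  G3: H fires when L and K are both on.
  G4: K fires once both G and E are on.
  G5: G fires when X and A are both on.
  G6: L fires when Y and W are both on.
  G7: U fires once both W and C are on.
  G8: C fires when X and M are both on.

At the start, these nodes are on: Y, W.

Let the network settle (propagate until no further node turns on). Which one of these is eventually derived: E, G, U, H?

Y and W are on, so L fires (G6).
G2: Y and L on → X on.
G1: W and L on → A on.
X and A are on, so G fires (G5).
U would need W and C (G7), but C never turns on. H would need L and K (G3), but K never turns on. No rule produces E, and it is not given.

G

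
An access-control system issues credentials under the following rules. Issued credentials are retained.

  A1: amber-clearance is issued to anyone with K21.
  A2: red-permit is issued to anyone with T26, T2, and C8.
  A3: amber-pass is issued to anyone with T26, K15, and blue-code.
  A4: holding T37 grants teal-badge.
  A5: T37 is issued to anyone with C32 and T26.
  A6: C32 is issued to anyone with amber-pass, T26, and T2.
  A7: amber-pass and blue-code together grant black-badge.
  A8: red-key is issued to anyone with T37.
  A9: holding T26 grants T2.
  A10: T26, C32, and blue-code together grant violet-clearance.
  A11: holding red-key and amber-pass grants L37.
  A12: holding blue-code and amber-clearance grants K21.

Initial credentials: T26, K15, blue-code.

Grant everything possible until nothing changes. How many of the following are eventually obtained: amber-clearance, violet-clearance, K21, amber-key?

Holding T26, K15, and blue-code grants amber-pass (A3).
Holding T26 grants T2 (A9).
Holding amber-pass, T26, and T2 grants C32 (A6).
Holding T26, C32, and blue-code grants violet-clearance (A10).
amber-clearance would need K21 (A1), but K21 is never granted.
violet-clearance: reached.
K21 would need blue-code and amber-clearance (A12), but amber-clearance is never granted.
No rule produces amber-key, and it is not given.
Reached: violet-clearance — 1 of the 4.

1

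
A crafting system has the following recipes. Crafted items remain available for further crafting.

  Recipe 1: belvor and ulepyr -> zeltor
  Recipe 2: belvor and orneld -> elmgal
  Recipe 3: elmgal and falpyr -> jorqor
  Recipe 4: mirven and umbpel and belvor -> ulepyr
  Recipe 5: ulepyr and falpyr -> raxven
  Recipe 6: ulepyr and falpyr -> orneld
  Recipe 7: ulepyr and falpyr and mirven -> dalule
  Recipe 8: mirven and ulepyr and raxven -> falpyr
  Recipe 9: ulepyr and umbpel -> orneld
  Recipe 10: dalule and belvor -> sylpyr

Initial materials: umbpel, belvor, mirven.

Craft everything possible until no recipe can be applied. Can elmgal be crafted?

mirven and umbpel and belvor -> ulepyr (Recipe 4).
Using Recipe 9, ulepyr and umbpel make orneld.
belvor and orneld -> elmgal (Recipe 2).

Yes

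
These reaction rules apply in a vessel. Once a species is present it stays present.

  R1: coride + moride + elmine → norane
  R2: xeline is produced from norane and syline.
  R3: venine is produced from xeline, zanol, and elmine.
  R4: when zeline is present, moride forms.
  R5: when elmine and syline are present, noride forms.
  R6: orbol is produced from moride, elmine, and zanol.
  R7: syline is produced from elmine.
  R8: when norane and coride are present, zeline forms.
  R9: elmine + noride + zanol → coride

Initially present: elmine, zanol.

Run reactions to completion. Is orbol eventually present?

orbol would need moride, elmine, and zanol (R6), but moride never forms.

No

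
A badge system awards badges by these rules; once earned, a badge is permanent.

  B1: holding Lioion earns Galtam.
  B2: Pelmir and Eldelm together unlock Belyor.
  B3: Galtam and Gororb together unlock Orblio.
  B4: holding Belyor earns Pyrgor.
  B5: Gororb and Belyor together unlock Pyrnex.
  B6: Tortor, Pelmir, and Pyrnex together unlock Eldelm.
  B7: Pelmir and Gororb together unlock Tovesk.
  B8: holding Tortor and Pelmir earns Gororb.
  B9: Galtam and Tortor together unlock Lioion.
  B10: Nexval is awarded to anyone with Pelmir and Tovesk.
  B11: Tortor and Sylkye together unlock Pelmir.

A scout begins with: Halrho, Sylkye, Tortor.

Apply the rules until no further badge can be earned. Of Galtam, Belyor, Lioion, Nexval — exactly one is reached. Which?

Nexval

With Tortor and Sylkye, Pelmir is earned (B11).
With Tortor and Pelmir, Gororb is earned (B8).
With Pelmir and Gororb, Tovesk is earned (B7).
With Pelmir and Tovesk, Nexval is earned (B10).
Lioion would need Galtam and Tortor (B9), but Galtam is never earned. Belyor would need Pelmir and Eldelm (B2), but Eldelm is never earned. Galtam would need Lioion (B1), but Lioion is never earned.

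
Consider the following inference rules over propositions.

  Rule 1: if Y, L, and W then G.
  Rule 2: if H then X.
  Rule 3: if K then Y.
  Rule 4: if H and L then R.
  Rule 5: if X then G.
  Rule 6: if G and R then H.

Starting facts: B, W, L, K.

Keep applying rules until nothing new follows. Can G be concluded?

Yes

From K, Rule 3 gives Y.
From Y, L, and W, Rule 1 gives G.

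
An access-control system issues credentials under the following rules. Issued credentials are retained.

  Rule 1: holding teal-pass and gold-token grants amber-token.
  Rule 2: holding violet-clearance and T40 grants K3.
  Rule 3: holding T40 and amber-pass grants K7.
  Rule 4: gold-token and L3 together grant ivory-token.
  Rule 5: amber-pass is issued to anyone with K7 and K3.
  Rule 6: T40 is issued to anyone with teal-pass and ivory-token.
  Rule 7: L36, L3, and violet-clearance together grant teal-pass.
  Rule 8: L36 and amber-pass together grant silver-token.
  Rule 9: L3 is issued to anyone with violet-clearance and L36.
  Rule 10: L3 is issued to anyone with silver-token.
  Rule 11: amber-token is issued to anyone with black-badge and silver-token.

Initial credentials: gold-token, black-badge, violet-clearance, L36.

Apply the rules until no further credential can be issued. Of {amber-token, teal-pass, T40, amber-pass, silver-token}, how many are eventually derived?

Holding violet-clearance and L36 grants L3 (Rule 9).
Holding gold-token and L3 grants ivory-token (Rule 4).
Holding L36, L3, and violet-clearance grants teal-pass (Rule 7).
Holding teal-pass and gold-token grants amber-token (Rule 1).
Holding teal-pass and ivory-token grants T40 (Rule 6).
amber-token: reached.
teal-pass: reached.
T40: reached.
amber-pass would need K7 and K3 (Rule 5), but K7 is never granted.
silver-token would need L36 and amber-pass (Rule 8), but amber-pass is never granted.
Reached: amber-token, teal-pass, and T40 — 3 of the 5.

3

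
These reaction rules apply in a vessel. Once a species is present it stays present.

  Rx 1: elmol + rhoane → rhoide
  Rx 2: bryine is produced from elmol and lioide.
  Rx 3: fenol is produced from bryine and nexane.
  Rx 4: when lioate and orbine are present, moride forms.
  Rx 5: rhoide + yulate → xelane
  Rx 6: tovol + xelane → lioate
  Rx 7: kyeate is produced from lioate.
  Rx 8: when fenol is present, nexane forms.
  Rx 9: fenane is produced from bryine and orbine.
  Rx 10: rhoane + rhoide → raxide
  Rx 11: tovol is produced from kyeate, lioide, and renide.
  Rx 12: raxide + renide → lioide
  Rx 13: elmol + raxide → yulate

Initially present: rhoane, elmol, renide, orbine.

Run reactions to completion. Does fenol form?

No

fenol would need bryine and nexane (Rx 3), but nexane never forms.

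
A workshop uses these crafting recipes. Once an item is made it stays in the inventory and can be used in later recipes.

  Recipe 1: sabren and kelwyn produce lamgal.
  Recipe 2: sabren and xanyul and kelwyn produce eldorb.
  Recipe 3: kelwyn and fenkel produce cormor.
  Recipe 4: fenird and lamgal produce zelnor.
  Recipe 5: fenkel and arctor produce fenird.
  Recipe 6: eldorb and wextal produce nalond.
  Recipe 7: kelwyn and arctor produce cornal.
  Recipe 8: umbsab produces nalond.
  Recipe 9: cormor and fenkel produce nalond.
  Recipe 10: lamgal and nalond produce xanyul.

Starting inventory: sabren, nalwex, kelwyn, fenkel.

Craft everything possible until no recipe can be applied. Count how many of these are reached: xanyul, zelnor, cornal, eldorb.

2

sabren and kelwyn → lamgal (Recipe 1).
kelwyn and fenkel → cormor (Recipe 3).
cormor and fenkel → nalond (Recipe 9).
lamgal and nalond → xanyul (Recipe 10).
Using Recipe 2, sabren, xanyul, and kelwyn make eldorb.
xanyul: reached.
zelnor would need fenird and lamgal (Recipe 4), but fenird is never obtained.
cornal would need kelwyn and arctor (Recipe 7), but arctor is never obtained.
eldorb: reached.
Reached: xanyul and eldorb — 2 of the 4.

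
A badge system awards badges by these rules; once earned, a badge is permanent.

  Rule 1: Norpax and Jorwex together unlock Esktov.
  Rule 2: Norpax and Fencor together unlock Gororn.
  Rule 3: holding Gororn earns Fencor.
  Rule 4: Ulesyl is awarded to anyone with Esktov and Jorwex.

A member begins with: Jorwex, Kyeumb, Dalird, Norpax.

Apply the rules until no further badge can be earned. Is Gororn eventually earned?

No

Gororn would need Norpax and Fencor (Rule 2), but Fencor is never earned.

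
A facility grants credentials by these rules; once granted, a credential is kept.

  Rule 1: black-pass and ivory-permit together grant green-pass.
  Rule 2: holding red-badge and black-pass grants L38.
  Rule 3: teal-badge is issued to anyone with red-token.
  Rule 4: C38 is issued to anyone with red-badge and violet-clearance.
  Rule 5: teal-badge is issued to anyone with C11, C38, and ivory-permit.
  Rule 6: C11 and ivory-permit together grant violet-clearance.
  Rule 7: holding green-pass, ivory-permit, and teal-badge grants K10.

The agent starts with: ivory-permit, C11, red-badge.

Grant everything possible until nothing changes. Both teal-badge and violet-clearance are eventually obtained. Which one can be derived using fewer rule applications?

violet-clearance: Holding C11 and ivory-permit grants violet-clearance (Rule 6). [1 rule application]
teal-badge: Holding C11 and ivory-permit grants violet-clearance (Rule 6). Holding red-badge and violet-clearance grants C38 (Rule 4). Holding C11, C38, and ivory-permit grants teal-badge (Rule 5). [3 rule applications]
violet-clearance needs fewer.

violet-clearance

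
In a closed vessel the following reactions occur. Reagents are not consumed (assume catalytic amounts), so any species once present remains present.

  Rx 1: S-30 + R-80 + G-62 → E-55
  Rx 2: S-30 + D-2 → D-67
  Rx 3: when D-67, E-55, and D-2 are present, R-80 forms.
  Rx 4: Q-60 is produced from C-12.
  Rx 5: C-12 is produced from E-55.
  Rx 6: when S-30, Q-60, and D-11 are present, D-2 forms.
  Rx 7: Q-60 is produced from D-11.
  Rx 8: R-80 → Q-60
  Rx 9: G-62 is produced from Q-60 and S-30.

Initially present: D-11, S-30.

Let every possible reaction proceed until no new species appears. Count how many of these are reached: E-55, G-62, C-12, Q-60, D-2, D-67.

4

D-11 present → Q-60 forms (Rx 7).
Q-60 and S-30 present → G-62 forms (Rx 9).
S-30, Q-60, and D-11 present → D-2 forms (Rx 6).
S-30 and D-2 present → D-67 forms (Rx 2).
E-55 would need S-30, R-80, and G-62 (Rx 1), but R-80 never forms.
G-62: reached.
C-12 would need E-55 (Rx 5), but E-55 never forms.
Q-60: reached.
D-2: reached.
D-67: reached.
Reached: G-62, Q-60, D-2, and D-67 — 4 of the 6.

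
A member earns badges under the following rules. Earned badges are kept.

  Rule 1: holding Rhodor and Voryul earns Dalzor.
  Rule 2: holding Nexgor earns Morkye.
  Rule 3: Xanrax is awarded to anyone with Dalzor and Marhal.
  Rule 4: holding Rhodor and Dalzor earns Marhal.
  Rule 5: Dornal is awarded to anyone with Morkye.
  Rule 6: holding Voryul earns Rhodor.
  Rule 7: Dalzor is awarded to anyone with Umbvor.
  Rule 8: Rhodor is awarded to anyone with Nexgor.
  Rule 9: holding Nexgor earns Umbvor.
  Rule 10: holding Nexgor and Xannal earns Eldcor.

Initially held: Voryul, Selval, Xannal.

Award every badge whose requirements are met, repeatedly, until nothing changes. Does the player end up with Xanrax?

Yes

With Voryul, Rhodor is earned (Rule 6).
With Rhodor and Voryul, Dalzor is earned (Rule 1).
With Rhodor and Dalzor, Marhal is earned (Rule 4).
With Dalzor and Marhal, Xanrax is earned (Rule 3).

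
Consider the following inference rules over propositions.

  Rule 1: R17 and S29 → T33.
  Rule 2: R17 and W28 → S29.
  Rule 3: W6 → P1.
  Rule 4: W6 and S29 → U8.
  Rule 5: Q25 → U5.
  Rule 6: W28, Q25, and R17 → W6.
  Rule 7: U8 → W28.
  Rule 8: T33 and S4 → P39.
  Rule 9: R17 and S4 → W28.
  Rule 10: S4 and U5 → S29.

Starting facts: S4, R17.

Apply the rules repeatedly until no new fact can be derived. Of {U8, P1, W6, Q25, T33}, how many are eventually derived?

1

From R17 and S4, Rule 9 gives W28.
From R17 and W28, Rule 2 gives S29.
From R17 and S29, Rule 1 gives T33.
U8 would need W6 and S29 (Rule 4), but W6 is never established.
P1 would need W6 (Rule 3), but W6 is never established.
W6 would need W28, Q25, and R17 (Rule 6), but Q25 is never established.
No rule produces Q25, and it is not given.
T33: reached.
Reached: T33 — 1 of the 5.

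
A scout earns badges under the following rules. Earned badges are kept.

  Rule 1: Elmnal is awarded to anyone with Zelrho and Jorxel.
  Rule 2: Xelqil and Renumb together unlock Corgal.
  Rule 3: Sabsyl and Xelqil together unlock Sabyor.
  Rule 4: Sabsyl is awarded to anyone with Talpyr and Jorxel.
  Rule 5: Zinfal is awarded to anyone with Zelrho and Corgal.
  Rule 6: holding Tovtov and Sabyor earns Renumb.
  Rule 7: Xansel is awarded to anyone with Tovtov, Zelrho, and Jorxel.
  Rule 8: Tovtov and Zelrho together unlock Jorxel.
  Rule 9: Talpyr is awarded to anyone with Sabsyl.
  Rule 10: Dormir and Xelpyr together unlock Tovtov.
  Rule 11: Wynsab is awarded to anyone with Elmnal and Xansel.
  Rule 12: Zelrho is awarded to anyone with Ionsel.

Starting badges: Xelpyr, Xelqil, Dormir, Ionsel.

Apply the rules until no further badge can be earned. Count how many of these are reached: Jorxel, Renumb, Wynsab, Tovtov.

3

With Ionsel, Zelrho is earned (Rule 12).
With Dormir and Xelpyr, Tovtov is earned (Rule 10).
With Tovtov and Zelrho, Jorxel is earned (Rule 8).
With Zelrho and Jorxel, Elmnal is earned (Rule 1).
With Tovtov, Zelrho, and Jorxel, Xansel is earned (Rule 7).
With Elmnal and Xansel, Wynsab is earned (Rule 11).
Jorxel: reached.
Renumb would need Tovtov and Sabyor (Rule 6), but Sabyor is never earned.
Wynsab: reached.
Tovtov: reached.
Reached: Jorxel, Wynsab, and Tovtov — 3 of the 4.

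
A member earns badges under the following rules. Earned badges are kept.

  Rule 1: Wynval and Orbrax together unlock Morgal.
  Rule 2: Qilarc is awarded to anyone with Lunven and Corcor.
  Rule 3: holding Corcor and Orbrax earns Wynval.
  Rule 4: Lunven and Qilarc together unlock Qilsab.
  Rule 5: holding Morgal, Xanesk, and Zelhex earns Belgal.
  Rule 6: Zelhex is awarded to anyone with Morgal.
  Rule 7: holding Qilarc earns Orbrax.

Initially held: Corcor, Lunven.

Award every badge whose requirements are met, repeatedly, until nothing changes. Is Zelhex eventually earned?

Yes

With Lunven and Corcor, Qilarc is earned (Rule 2).
With Qilarc, Orbrax is earned (Rule 7).
With Corcor and Orbrax, Wynval is earned (Rule 3).
With Wynval and Orbrax, Morgal is earned (Rule 1).
With Morgal, Zelhex is earned (Rule 6).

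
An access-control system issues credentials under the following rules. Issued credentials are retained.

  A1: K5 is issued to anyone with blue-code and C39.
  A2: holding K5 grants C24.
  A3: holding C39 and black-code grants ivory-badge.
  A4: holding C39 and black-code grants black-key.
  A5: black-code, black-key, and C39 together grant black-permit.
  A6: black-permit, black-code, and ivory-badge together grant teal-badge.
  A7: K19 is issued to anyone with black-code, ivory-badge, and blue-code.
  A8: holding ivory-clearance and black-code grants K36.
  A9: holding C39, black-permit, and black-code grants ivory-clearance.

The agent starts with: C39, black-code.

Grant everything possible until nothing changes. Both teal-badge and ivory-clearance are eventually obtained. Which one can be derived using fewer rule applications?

ivory-clearance: Holding C39 and black-code grants black-key (A4). Holding black-code, black-key, and C39 grants black-permit (A5). Holding C39, black-permit, and black-code grants ivory-clearance (A9). [3 rule applications]
teal-badge: Holding C39 and black-code grants black-key (A4). Holding C39 and black-code grants ivory-badge (A3). Holding black-code, black-key, and C39 grants black-permit (A5). Holding black-permit, black-code, and ivory-badge grants teal-badge (A6). [4 rule applications]
ivory-clearance needs fewer.

ivory-clearance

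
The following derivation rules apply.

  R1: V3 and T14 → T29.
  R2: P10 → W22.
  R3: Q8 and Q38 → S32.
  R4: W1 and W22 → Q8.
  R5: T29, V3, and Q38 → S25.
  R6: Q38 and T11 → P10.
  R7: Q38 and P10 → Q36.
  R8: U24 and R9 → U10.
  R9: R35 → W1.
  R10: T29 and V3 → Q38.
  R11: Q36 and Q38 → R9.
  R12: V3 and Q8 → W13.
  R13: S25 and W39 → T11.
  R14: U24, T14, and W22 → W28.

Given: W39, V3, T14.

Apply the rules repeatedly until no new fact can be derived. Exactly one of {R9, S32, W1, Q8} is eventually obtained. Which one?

V3 and T14 hold, so T29 follows (R1).
From T29 and V3, R10 gives Q38.
From T29, V3, and Q38, R5 gives S25.
From S25 and W39, R13 gives T11.
From Q38 and T11, R6 gives P10.
From Q38 and P10, R7 gives Q36.
From Q36 and Q38, R11 gives R9.
Q8 would need W1 and W22 (R4), but W1 is never established. W1 would need R35 (R9), but R35 is never established. S32 would need Q8 and Q38 (R3), but Q8 is never established.

R9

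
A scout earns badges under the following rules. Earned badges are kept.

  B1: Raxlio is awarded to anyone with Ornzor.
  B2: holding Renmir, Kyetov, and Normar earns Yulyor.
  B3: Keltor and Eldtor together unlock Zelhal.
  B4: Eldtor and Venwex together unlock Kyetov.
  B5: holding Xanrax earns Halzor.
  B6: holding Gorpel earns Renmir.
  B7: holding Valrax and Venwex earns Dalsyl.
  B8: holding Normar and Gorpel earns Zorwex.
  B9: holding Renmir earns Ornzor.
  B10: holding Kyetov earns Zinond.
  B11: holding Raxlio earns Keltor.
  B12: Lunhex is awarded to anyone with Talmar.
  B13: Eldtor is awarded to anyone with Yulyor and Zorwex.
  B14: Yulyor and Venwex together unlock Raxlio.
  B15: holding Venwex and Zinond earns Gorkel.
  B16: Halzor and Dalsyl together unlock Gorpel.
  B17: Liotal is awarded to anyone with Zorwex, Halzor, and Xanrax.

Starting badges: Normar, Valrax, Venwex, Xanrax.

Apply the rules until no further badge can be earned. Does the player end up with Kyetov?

No

Kyetov would need Eldtor and Venwex (B4), but Eldtor is never earned.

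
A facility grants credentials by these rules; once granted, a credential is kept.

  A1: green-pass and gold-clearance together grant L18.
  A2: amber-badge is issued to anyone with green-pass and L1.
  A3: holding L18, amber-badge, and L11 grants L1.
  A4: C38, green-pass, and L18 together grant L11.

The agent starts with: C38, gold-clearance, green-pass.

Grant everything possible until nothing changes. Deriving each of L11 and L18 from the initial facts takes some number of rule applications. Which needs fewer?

L18

L18: Holding green-pass and gold-clearance grants L18 (A1). [1 rule application]
L11: Holding green-pass and gold-clearance grants L18 (A1). Holding C38, green-pass, and L18 grants L11 (A4). [2 rule applications]
L18 needs fewer.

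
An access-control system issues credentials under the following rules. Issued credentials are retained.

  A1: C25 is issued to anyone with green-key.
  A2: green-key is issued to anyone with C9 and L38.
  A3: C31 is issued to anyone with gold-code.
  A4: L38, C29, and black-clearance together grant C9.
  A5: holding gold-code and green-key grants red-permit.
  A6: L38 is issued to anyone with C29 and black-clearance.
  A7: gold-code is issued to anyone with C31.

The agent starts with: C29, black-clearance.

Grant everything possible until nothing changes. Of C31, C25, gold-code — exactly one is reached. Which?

Holding C29 and black-clearance grants L38 (A6).
Holding L38, C29, and black-clearance grants C9 (A4).
Holding C9 and L38 grants green-key (A2).
Holding green-key grants C25 (A1).
gold-code would need C31 (A7), but C31 is never granted. C31 would need gold-code (A3), but gold-code is never granted.

C25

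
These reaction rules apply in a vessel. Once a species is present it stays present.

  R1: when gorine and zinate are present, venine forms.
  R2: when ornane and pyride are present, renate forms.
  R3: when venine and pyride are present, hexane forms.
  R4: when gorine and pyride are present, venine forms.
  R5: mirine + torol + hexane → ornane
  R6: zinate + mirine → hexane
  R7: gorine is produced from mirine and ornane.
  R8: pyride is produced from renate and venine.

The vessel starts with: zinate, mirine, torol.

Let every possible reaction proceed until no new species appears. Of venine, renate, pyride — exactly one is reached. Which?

zinate and mirine present → hexane forms (R6).
mirine, torol, and hexane present → ornane forms (R5).
mirine and ornane present → gorine forms (R7).
gorine and zinate present → venine forms (R1).
renate would need ornane and pyride (R2), but pyride never forms. pyride would need renate and venine (R8), but renate never forms.

venine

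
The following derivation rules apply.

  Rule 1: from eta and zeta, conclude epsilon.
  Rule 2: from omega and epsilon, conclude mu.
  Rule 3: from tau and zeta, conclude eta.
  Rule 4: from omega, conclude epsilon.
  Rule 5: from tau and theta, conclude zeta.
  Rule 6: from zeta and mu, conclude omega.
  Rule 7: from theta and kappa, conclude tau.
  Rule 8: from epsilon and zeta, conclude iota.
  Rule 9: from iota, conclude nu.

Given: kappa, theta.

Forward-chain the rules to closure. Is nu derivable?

From theta and kappa, Rule 7 gives tau.
tau and theta hold, so zeta follows (Rule 5).
From tau and zeta, Rule 3 gives eta.
eta and zeta hold, so epsilon follows (Rule 1).
epsilon and zeta hold, so iota follows (Rule 8).
iota holds, so nu follows (Rule 9).

Yes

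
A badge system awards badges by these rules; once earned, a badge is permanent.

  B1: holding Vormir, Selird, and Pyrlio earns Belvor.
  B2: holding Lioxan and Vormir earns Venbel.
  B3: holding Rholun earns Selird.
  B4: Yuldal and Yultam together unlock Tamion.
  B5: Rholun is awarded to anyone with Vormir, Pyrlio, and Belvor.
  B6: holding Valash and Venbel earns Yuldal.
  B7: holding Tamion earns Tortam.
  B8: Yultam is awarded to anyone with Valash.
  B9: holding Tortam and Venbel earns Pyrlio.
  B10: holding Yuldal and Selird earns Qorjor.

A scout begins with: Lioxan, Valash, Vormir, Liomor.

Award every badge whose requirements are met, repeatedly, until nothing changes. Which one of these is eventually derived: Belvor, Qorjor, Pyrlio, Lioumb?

With Valash, Yultam is earned (B8).
With Lioxan and Vormir, Venbel is earned (B2).
With Valash and Venbel, Yuldal is earned (B6).
With Yuldal and Yultam, Tamion is earned (B4).
With Tamion, Tortam is earned (B7).
With Tortam and Venbel, Pyrlio is earned (B9).
Belvor would need Vormir, Selird, and Pyrlio (B1), but Selird is never earned. No rule produces Lioumb, and it is not given. Qorjor would need Yuldal and Selird (B10), but Selird is never earned.

Pyrlio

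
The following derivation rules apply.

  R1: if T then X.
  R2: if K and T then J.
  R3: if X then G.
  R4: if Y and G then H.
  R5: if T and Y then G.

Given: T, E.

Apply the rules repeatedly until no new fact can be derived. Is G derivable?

Yes

From T, R1 gives X.
X holds, so G follows (R3).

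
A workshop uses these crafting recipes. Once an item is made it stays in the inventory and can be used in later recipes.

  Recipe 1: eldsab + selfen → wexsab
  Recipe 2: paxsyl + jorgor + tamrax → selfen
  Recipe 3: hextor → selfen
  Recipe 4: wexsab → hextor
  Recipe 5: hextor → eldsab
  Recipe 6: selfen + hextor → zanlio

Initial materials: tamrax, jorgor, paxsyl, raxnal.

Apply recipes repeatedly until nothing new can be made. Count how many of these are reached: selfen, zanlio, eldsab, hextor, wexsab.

Using Recipe 2, paxsyl, jorgor, and tamrax make selfen.
selfen: reached.
zanlio would need selfen and hextor (Recipe 6), but hextor is never obtained.
eldsab would need hextor (Recipe 5), but hextor is never obtained.
hextor would need wexsab (Recipe 4), but wexsab is never obtained.
wexsab would need eldsab and selfen (Recipe 1), but eldsab is never obtained.
Reached: selfen — 1 of the 5.

1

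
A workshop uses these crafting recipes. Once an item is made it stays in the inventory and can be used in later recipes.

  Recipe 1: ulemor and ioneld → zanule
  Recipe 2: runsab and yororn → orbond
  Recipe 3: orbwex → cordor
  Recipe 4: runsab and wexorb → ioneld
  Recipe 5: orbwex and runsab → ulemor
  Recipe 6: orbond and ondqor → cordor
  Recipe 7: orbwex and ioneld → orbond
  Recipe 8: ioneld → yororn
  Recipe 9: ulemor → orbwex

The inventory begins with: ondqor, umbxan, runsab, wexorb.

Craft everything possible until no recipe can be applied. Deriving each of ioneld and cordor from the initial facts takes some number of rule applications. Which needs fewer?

ioneld

ioneld: Using Recipe 4, runsab and wexorb make ioneld. [1 rule application]
cordor: runsab and wexorb → ioneld (Recipe 4). ioneld → yororn (Recipe 8). runsab and yororn → orbond (Recipe 2). Using Recipe 6, orbond and ondqor make cordor. [4 rule applications]
ioneld needs fewer.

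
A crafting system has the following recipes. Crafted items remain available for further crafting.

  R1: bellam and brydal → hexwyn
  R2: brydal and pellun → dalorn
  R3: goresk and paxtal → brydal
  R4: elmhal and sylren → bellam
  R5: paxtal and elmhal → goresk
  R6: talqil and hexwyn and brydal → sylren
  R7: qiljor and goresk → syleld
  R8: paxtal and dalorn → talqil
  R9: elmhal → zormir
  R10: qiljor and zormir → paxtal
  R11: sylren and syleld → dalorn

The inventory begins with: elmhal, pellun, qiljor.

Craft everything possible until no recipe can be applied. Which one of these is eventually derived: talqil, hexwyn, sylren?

elmhal → zormir (R9).
qiljor and zormir → paxtal (R10).
Using R5, paxtal and elmhal make goresk.
Using R3, goresk and paxtal make brydal.
Using R2, brydal and pellun make dalorn.
Using R8, paxtal and dalorn make talqil.
sylren would need talqil, hexwyn, and brydal (R6), but hexwyn is never obtained. hexwyn would need bellam and brydal (R1), but bellam is never obtained.

talqil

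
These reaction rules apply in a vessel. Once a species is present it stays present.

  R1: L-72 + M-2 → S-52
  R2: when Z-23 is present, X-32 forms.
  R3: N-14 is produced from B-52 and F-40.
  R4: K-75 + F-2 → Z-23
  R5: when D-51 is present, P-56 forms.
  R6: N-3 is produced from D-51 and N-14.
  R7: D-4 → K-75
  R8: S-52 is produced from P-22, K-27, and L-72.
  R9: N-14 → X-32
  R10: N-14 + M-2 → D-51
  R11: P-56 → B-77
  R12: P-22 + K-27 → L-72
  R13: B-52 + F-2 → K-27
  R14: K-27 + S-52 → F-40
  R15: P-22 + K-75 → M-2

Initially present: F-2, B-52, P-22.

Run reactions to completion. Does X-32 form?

Yes

B-52 and F-2 present → K-27 forms (R13).
P-22 and K-27 present → L-72 forms (R12).
P-22, K-27, and L-72 present → S-52 forms (R8).
K-27 and S-52 present → F-40 forms (R14).
B-52 and F-40 present → N-14 forms (R3).
N-14 present → X-32 forms (R9).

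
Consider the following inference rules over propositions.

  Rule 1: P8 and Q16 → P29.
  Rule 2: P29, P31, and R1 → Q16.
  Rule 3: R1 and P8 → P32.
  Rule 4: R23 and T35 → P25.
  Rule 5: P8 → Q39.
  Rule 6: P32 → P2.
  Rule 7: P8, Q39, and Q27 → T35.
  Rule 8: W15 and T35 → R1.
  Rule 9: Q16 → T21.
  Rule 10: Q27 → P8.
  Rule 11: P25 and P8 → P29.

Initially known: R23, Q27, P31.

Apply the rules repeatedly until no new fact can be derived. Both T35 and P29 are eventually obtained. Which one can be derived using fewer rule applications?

T35

T35: From Q27, Rule 10 gives P8. From P8, Rule 5 gives Q39. P8, Q39, and Q27 hold, so T35 follows (Rule 7). [3 rule applications]
P29: Q27 holds, so P8 follows (Rule 10). P8 holds, so Q39 follows (Rule 5). From P8, Q39, and Q27, Rule 7 gives T35. R23 and T35 hold, so P25 follows (Rule 4). P25 and P8 hold, so P29 follows (Rule 11). [5 rule applications]
T35 needs fewer.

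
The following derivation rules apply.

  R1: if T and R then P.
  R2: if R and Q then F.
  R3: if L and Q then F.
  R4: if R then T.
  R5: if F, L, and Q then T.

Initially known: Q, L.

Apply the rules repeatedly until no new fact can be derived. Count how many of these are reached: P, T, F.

2

From L and Q, R3 gives F.
From F, L, and Q, R5 gives T.
P would need T and R (R1), but R is never established.
T: reached.
F: reached.
Reached: T and F — 2 of the 3.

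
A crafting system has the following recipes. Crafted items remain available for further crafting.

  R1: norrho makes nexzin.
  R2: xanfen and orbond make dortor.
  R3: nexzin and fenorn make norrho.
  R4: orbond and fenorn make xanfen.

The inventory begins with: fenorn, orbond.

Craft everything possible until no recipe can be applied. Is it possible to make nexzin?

No

nexzin would need norrho (R1), but norrho is never obtained.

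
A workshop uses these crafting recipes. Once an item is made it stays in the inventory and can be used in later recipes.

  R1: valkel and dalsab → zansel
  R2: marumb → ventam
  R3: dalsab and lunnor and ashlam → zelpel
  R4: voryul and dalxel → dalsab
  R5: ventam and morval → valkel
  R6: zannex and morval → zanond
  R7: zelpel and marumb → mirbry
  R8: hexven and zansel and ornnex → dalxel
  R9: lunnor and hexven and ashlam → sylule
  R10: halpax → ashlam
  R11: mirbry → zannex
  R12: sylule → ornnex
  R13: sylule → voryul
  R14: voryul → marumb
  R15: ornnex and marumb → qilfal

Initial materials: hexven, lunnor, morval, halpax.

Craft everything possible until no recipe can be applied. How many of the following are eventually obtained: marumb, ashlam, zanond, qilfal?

3

halpax → ashlam (R10).
Using R9, lunnor, hexven, and ashlam make sylule.
sylule → ornnex (R12).
sylule → voryul (R13).
voryul → marumb (R14).
Using R15, ornnex and marumb make qilfal.
marumb: reached.
ashlam: reached.
zanond would need zannex and morval (R6), but zannex is never obtained.
qilfal: reached.
Reached: marumb, ashlam, and qilfal — 3 of the 4.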